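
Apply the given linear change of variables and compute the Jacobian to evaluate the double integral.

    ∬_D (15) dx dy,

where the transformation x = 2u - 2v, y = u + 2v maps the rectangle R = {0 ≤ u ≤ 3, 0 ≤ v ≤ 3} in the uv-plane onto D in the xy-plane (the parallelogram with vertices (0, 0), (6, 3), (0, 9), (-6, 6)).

Compute the Jacobian determinant of (x, y) with respect to (u, v):

    ∂(x,y)/∂(u,v) = | 2  -2 | = (2)(2) - (-2)(1) = 6.
                   | 1  2 |

Its absolute value is |J| = 6 (the area scaling factor).

Substituting x = 2u - 2v, y = u + 2v into the integrand,

    15 → 15,

so the integral becomes

    ∬_R (15) · |J| du dv = ∫_0^3 ∫_0^3 (90) dv du.

Inner (v): 270.
Outer (u): 810.

Therefore ∬_D (15) dx dy = 810.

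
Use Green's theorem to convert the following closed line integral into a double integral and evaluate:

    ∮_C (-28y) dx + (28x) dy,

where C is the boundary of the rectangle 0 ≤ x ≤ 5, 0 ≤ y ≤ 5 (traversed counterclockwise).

Green's theorem converts the closed line integral into a double integral over the enclosed region D:

    ∮_C P dx + Q dy = ∬_D (∂Q/∂x - ∂P/∂y) dA.

Here P = -28y, Q = 28x, so

    ∂Q/∂x = 28,    ∂P/∂y = -28,
    ∂Q/∂x - ∂P/∂y = 56.

D is the region 0 ≤ x ≤ 5, 0 ≤ y ≤ 5. Evaluating the double integral:

    ∬_D (56) dA = ∫_0^{5} ∫_0^{5} (56) dy dx.

Inner (y from 0 to 5): 280.
Outer (x from 0 to 5): 1400.

Therefore ∮_C P dx + Q dy = 1400.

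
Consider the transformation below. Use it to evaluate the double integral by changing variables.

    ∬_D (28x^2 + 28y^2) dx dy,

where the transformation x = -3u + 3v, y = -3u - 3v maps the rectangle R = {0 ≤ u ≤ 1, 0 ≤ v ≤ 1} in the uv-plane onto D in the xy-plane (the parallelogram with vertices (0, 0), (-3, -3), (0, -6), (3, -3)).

Compute the Jacobian determinant of (x, y) with respect to (u, v):

    ∂(x,y)/∂(u,v) = | -3  3 | = (-3)(-3) - (3)(-3) = 18.
                   | -3  -3 |

Its absolute value is |J| = 18 (the area scaling factor).

Substituting x = -3u + 3v, y = -3u - 3v into the integrand,

    28x^2 + 28y^2 → 504u^2 + 504v^2,

so the integral becomes

    ∬_R (504u^2 + 504v^2) · |J| du dv = ∫_0^1 ∫_0^1 (9072u^2 + 9072v^2) dv du.

Inner (v): 9072u^2 + 3024.
Outer (u): 6048.

Therefore ∬_D (28x^2 + 28y^2) dx dy = 6048.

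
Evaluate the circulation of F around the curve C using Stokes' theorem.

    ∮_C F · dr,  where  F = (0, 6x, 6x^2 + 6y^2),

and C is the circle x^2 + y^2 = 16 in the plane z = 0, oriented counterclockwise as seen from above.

Let S be the flat disk x^2 + y^2 ≤ 16 in the plane z = 0, with upward unit normal n̂ = ẑ. By Stokes' theorem,

    ∮_C F · dr = ∬_S (∇ × F) · n̂ dS = ∬_D (curl F)_z dA,

where D is the disk x^2 + y^2 ≤ 16.

Compute the curl of F = (0, 6x, 6x^2 + 6y^2):
    (∇ × F)_x = ∂F_z/∂y - ∂F_y/∂z = 12y,
    (∇ × F)_y = ∂F_x/∂z - ∂F_z/∂x = -12x,
    (∇ × F)_z = ∂F_y/∂x - ∂F_x/∂y = 6.

On z = 0, (curl F)_z = 6.

Convert to polar (x = r cos θ, y = r sin θ, dA = r dr dθ); the integrand becomes 6, so

    ∬_D (curl F)_z dA = ∫_0^{2π} ∫_0^{4} (6) · r dr dθ.

Inner (r from 0 to 4): 48.
Outer (θ from 0 to 2π): 96π.

Therefore ∮_C F · dr = 96π.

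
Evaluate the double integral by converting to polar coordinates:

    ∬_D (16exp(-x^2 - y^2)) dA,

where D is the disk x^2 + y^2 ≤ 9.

The region D is 0 ≤ r ≤ 3, 0 ≤ θ ≤ 2π in polar coordinates, where x = r cos(θ), y = r sin(θ), and dA = r dr dθ.

Under the substitution, the integrand becomes 16exp(-r^2), so

    ∬_D (16exp(-x^2 - y^2)) dA = ∫_{0}^{2π} ∫_{0}^{3} (16exp(-r^2)) · r dr dθ.

Inner integral (in r): ∫_{0}^{3} (16exp(-r^2)) · r dr = 8 - 8exp(-9).

Outer integral (in θ): ∫_{0}^{2π} (8 - 8exp(-9)) dθ = -16π exp(-9) + 16π.

Therefore ∬_D (16exp(-x^2 - y^2)) dA = -16π exp(-9) + 16π.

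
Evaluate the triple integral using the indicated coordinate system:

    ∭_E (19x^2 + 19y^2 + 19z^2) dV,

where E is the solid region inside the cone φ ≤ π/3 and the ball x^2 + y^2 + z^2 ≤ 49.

In spherical coordinates, x = ρ sin(φ) cos(θ), y = ρ sin(φ) sin(θ), z = ρ cos(φ), and dV = ρ^2 sin(φ) dρ dφ dθ.

The integrand becomes 19ρ^2, so

    ∭_E (19x^2 + 19y^2 + 19z^2) dV = ∫_{0}^{2π} ∫_{0}^{π/3} ∫_{0}^{7} (19ρ^2) · ρ^2 sin(φ) dρ dφ dθ.

Inner (ρ): 319333sin(φ)/5.
Middle (φ): 319333/10.
Outer (θ): 319333π/5.

Therefore the triple integral equals 319333π/5.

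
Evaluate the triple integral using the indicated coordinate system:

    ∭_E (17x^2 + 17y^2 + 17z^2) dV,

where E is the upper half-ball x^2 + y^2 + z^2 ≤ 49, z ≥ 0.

In spherical coordinates, x = ρ sin(φ) cos(θ), y = ρ sin(φ) sin(θ), z = ρ cos(φ), and dV = ρ^2 sin(φ) dρ dφ dθ.

The integrand becomes 17ρ^2, so

    ∭_E (17x^2 + 17y^2 + 17z^2) dV = ∫_{0}^{2π} ∫_{0}^{π/2} ∫_{0}^{7} (17ρ^2) · ρ^2 sin(φ) dρ dφ dθ.

Inner (ρ): 285719sin(φ)/5.
Middle (φ): 285719/5.
Outer (θ): 571438π/5.

Therefore the triple integral equals 571438π/5.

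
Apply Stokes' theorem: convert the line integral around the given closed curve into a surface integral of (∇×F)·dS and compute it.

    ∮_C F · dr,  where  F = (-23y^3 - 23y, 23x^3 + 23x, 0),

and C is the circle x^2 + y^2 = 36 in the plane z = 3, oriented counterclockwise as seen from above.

Let S be the flat disk x^2 + y^2 ≤ 36 in the plane z = 3, with upward unit normal n̂ = ẑ. By Stokes' theorem,

    ∮_C F · dr = ∬_S (∇ × F) · n̂ dS = ∬_D (curl F)_z dA,

where D is the disk x^2 + y^2 ≤ 36.

Compute the curl of F = (-23y^3 - 23y, 23x^3 + 23x, 0):
    (∇ × F)_x = ∂F_z/∂y - ∂F_y/∂z = 0,
    (∇ × F)_y = ∂F_x/∂z - ∂F_z/∂x = 0,
    (∇ × F)_z = ∂F_y/∂x - ∂F_x/∂y = 69x^2 + 69y^2 + 46.

On z = 3, (curl F)_z = 69x^2 + 69y^2 + 46.

Convert to polar (x = r cos θ, y = r sin θ, dA = r dr dθ); the integrand becomes 69r^2 + 46, so

    ∬_D (curl F)_z dA = ∫_0^{2π} ∫_0^{6} (69r^2 + 46) · r dr dθ.

Inner (r from 0 to 6): 23184.
Outer (θ from 0 to 2π): 46368π.

Therefore ∮_C F · dr = 46368π.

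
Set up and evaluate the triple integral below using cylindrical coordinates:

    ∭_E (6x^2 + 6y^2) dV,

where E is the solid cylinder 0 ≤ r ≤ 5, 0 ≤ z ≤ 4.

In cylindrical coordinates, x = r cos(θ), y = r sin(θ), z = z, and dV = r dr dθ dz.

The integrand becomes 6r^2, so

    ∭_E (6x^2 + 6y^2) dV = ∫_{0}^{2π} ∫_{0}^{5} ∫_{0}^{4} (6r^2) · r dz dr dθ.

Inner (z): 24r^3.
Middle (r from 0 to 5): 3750.
Outer (θ): 7500π.

Therefore the triple integral equals 7500π.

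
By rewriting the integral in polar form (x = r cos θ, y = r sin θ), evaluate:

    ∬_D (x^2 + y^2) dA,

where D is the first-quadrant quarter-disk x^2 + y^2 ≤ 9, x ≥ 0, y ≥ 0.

The region D is 0 ≤ r ≤ 3, 0 ≤ θ ≤ π/2 in polar coordinates, where x = r cos(θ), y = r sin(θ), and dA = r dr dθ.

Under the substitution, the integrand becomes r^2, so

    ∬_D (x^2 + y^2) dA = ∫_{0}^{π/2} ∫_{0}^{3} (r^2) · r dr dθ.

Inner integral (in r): ∫_{0}^{3} (r^2) · r dr = 81/4.

Outer integral (in θ): ∫_{0}^{π/2} (81/4) dθ = 81π/8.

Therefore ∬_D (x^2 + y^2) dA = 81π/8.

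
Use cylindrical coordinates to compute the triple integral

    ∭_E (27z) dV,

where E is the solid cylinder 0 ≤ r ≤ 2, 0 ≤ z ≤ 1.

In cylindrical coordinates, x = r cos(θ), y = r sin(θ), z = z, and dV = r dr dθ dz.

The integrand becomes 27z, so

    ∭_E (27z) dV = ∫_{0}^{2π} ∫_{0}^{2} ∫_{0}^{1} (27z) · r dz dr dθ.

Inner (z): 27r/2.
Middle (r from 0 to 2): 27.
Outer (θ): 54π.

Therefore the triple integral equals 54π.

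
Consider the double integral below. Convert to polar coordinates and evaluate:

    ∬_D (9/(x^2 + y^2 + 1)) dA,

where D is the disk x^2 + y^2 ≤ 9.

The region D is 0 ≤ r ≤ 3, 0 ≤ θ ≤ 2π in polar coordinates, where x = r cos(θ), y = r sin(θ), and dA = r dr dθ.

Under the substitution, the integrand becomes 9/(r^2 + 1), so

    ∬_D (9/(x^2 + y^2 + 1)) dA = ∫_{0}^{2π} ∫_{0}^{3} (9/(r^2 + 1)) · r dr dθ.

Inner integral (in r): ∫_{0}^{3} (9/(r^2 + 1)) · r dr = 9log(10)/2.

Outer integral (in θ): ∫_{0}^{2π} (9log(10)/2) dθ = 9π log(10).

Therefore ∬_D (9/(x^2 + y^2 + 1)) dA = 9π log(10).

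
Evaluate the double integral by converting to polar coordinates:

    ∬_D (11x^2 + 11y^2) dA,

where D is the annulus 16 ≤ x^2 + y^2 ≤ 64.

The region D is 4 ≤ r ≤ 8, 0 ≤ θ ≤ 2π in polar coordinates, where x = r cos(θ), y = r sin(θ), and dA = r dr dθ.

Under the substitution, the integrand becomes 11r^2, so

    ∬_D (11x^2 + 11y^2) dA = ∫_{0}^{2π} ∫_{4}^{8} (11r^2) · r dr dθ.

Inner integral (in r): ∫_{4}^{8} (11r^2) · r dr = 10560.

Outer integral (in θ): ∫_{0}^{2π} (10560) dθ = 21120π.

Therefore ∬_D (11x^2 + 11y^2) dA = 21120π.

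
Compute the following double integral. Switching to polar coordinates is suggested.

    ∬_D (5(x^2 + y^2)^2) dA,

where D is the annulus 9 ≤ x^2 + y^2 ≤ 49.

The region D is 3 ≤ r ≤ 7, 0 ≤ θ ≤ 2π in polar coordinates, where x = r cos(θ), y = r sin(θ), and dA = r dr dθ.

Under the substitution, the integrand becomes 5r^4, so

    ∬_D (5(x^2 + y^2)^2) dA = ∫_{0}^{2π} ∫_{3}^{7} (5r^4) · r dr dθ.

Inner integral (in r): ∫_{3}^{7} (5r^4) · r dr = 292300/3.

Outer integral (in θ): ∫_{0}^{2π} (292300/3) dθ = 584600π/3.

Therefore ∬_D (5(x^2 + y^2)^2) dA = 584600π/3.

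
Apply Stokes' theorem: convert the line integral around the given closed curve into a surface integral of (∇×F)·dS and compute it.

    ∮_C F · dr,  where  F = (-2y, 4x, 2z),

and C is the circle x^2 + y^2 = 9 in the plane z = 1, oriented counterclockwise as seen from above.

Let S be the flat disk x^2 + y^2 ≤ 9 in the plane z = 1, with upward unit normal n̂ = ẑ. By Stokes' theorem,

    ∮_C F · dr = ∬_S (∇ × F) · n̂ dS = ∬_D (curl F)_z dA,

where D is the disk x^2 + y^2 ≤ 9.

Compute the curl of F = (-2y, 4x, 2z):
    (∇ × F)_x = ∂F_z/∂y - ∂F_y/∂z = 0,
    (∇ × F)_y = ∂F_x/∂z - ∂F_z/∂x = 0,
    (∇ × F)_z = ∂F_y/∂x - ∂F_x/∂y = 6.

On z = 1, (curl F)_z = 6.

Convert to polar (x = r cos θ, y = r sin θ, dA = r dr dθ); the integrand becomes 6, so

    ∬_D (curl F)_z dA = ∫_0^{2π} ∫_0^{3} (6) · r dr dθ.

Inner (r from 0 to 3): 27.
Outer (θ from 0 to 2π): 54π.

Therefore ∮_C F · dr = 54π.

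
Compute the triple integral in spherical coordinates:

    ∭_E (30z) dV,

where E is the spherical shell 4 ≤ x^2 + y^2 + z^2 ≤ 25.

In spherical coordinates, x = ρ sin(φ) cos(θ), y = ρ sin(φ) sin(θ), z = ρ cos(φ), and dV = ρ^2 sin(φ) dρ dφ dθ.

The integrand becomes 30ρ cos(φ), so

    ∭_E (30z) dV = ∫_{0}^{2π} ∫_{0}^{π} ∫_{2}^{5} (30ρ cos(φ)) · ρ^2 sin(φ) dρ dφ dθ.

Inner (ρ): 9135sin(2φ)/4.
Middle (φ): 0.
Outer (θ): 0.

Therefore the triple integral equals 0.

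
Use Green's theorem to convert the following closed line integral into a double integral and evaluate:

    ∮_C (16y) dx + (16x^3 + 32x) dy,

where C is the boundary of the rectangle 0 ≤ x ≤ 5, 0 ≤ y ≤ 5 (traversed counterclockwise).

Green's theorem converts the closed line integral into a double integral over the enclosed region D:

    ∮_C P dx + Q dy = ∬_D (∂Q/∂x - ∂P/∂y) dA.

Here P = 16y, Q = 16x^3 + 32x, so

    ∂Q/∂x = 48x^2 + 32,    ∂P/∂y = 16,
    ∂Q/∂x - ∂P/∂y = 48x^2 + 16.

D is the region 0 ≤ x ≤ 5, 0 ≤ y ≤ 5. Evaluating the double integral:

    ∬_D (48x^2 + 16) dA = ∫_0^{5} ∫_0^{5} (48x^2 + 16) dy dx.

Inner (y from 0 to 5): 240x^2 + 80.
Outer (x from 0 to 5): 10400.

Therefore ∮_C P dx + Q dy = 10400.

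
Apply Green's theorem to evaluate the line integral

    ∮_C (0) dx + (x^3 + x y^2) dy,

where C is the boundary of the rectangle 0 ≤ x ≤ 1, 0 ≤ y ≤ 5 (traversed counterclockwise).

Green's theorem converts the closed line integral into a double integral over the enclosed region D:

    ∮_C P dx + Q dy = ∬_D (∂Q/∂x - ∂P/∂y) dA.

Here P = 0, Q = x^3 + x y^2, so

    ∂Q/∂x = 3x^2 + y^2,    ∂P/∂y = 0,
    ∂Q/∂x - ∂P/∂y = 3x^2 + y^2.

D is the region 0 ≤ x ≤ 1, 0 ≤ y ≤ 5. Evaluating the double integral:

    ∬_D (3x^2 + y^2) dA = ∫_0^{1} ∫_0^{5} (3x^2 + y^2) dy dx.

Inner (y from 0 to 5): 15x^2 + 125/3.
Outer (x from 0 to 1): 140/3.

Therefore ∮_C P dx + Q dy = 140/3.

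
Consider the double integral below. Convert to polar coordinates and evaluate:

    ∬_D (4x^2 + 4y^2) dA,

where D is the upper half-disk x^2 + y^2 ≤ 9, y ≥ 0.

The region D is 0 ≤ r ≤ 3, 0 ≤ θ ≤ π in polar coordinates, where x = r cos(θ), y = r sin(θ), and dA = r dr dθ.

Under the substitution, the integrand becomes 4r^2, so

    ∬_D (4x^2 + 4y^2) dA = ∫_{0}^{π} ∫_{0}^{3} (4r^2) · r dr dθ.

Inner integral (in r): ∫_{0}^{3} (4r^2) · r dr = 81.

Outer integral (in θ): ∫_{0}^{π} (81) dθ = 81π.

Therefore ∬_D (4x^2 + 4y^2) dA = 81π.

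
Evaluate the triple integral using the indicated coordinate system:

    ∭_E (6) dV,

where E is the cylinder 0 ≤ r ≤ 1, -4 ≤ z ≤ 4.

In cylindrical coordinates, x = r cos(θ), y = r sin(θ), z = z, and dV = r dr dθ dz.

The integrand becomes 6, so

    ∭_E (6) dV = ∫_{0}^{2π} ∫_{0}^{1} ∫_{-4}^{4} (6) · r dz dr dθ.

Inner (z): 48r.
Middle (r from 0 to 1): 24.
Outer (θ): 48π.

Therefore the triple integral equals 48π.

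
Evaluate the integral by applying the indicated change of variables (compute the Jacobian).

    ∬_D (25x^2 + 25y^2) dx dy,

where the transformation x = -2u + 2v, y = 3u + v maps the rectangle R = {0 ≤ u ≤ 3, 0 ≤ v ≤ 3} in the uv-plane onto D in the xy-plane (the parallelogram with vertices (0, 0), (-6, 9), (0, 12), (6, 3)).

Compute the Jacobian determinant of (x, y) with respect to (u, v):

    ∂(x,y)/∂(u,v) = | -2  2 | = (-2)(1) - (2)(3) = -8.
                   | 3  1 |

Its absolute value is |J| = 8 (the area scaling factor).

Substituting x = -2u + 2v, y = 3u + v into the integrand,

    25x^2 + 25y^2 → 325u^2 - 50u v + 125v^2,

so the integral becomes

    ∬_R (325u^2 - 50u v + 125v^2) · |J| du dv = ∫_0^3 ∫_0^3 (2600u^2 - 400u v + 1000v^2) dv du.

Inner (v): 7800u^2 - 1800u + 9000.
Outer (u): 89100.

Therefore ∬_D (25x^2 + 25y^2) dx dy = 89100.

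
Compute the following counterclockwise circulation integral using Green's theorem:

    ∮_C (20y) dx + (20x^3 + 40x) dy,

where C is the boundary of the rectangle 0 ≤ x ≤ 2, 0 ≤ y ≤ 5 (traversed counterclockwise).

Green's theorem converts the closed line integral into a double integral over the enclosed region D:

    ∮_C P dx + Q dy = ∬_D (∂Q/∂x - ∂P/∂y) dA.

Here P = 20y, Q = 20x^3 + 40x, so

    ∂Q/∂x = 60x^2 + 40,    ∂P/∂y = 20,
    ∂Q/∂x - ∂P/∂y = 60x^2 + 20.

D is the region 0 ≤ x ≤ 2, 0 ≤ y ≤ 5. Evaluating the double integral:

    ∬_D (60x^2 + 20) dA = ∫_0^{2} ∫_0^{5} (60x^2 + 20) dy dx.

Inner (y from 0 to 5): 300x^2 + 100.
Outer (x from 0 to 2): 1000.

Therefore ∮_C P dx + Q dy = 1000.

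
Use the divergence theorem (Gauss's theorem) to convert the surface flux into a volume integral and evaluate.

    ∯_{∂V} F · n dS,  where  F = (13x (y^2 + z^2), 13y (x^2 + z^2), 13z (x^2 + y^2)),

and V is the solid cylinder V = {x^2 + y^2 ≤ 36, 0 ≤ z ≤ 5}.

By the divergence theorem,

    ∯_{∂V} F · n dS = ∭_V (∇ · F) dV.

Compute the divergence:
    ∇ · F = ∂F_x/∂x + ∂F_y/∂y + ∂F_z/∂z = 13y^2 + 13z^2 + 13x^2 + 13z^2 + 13x^2 + 13y^2 = 26x^2 + 26y^2 + 26z^2.

In cylindrical coordinates, x = r cos(θ), y = r sin(θ), z = z, dV = r dr dθ dz, with 0 ≤ r ≤ 6, 0 ≤ θ ≤ 2π, 0 ≤ z ≤ 5.

The integrand, after substitution and multiplying by the volume element, becomes (26r^2 + 26z^2) · r, so

    ∭_V (∇·F) dV = ∫_0^{2π} ∫_0^{6} ∫_0^{5} (26r^2 + 26z^2) · r dz dr dθ.

Inner (z from 0 to 5): 130r (r^2 + 25/3).
Middle (r from 0 to 6): 61620.
Outer (θ from 0 to 2π): 123240π.

Therefore ∯_{∂V} F · n dS = 123240π.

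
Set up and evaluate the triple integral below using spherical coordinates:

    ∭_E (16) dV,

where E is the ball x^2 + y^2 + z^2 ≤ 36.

In spherical coordinates, x = ρ sin(φ) cos(θ), y = ρ sin(φ) sin(θ), z = ρ cos(φ), and dV = ρ^2 sin(φ) dρ dφ dθ.

The integrand becomes 16, so

    ∭_E (16) dV = ∫_{0}^{2π} ∫_{0}^{π} ∫_{0}^{6} (16) · ρ^2 sin(φ) dρ dφ dθ.

Inner (ρ): 1152sin(φ).
Middle (φ): 2304.
Outer (θ): 4608π.

Therefore the triple integral equals 4608π.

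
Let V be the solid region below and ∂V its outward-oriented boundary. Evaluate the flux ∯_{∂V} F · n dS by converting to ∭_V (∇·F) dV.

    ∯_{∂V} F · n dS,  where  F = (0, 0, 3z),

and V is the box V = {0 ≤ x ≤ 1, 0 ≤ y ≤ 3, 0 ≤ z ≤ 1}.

By the divergence theorem,

    ∯_{∂V} F · n dS = ∭_V (∇ · F) dV.

Compute the divergence:
    ∇ · F = ∂F_x/∂x + ∂F_y/∂y + ∂F_z/∂z = 0 + 0 + 3 = 3.

V is a rectangular box, so dV = dx dy dz with 0 ≤ x ≤ 1, 0 ≤ y ≤ 3, 0 ≤ z ≤ 1.

Integrate (3) over V as an iterated integral:

    ∭_V (∇·F) dV = ∫_0^{1} ∫_0^{3} ∫_0^{1} (3) dz dy dx.

Inner (z from 0 to 1): 3.
Middle (y from 0 to 3): 9.
Outer (x from 0 to 1): 9.

Therefore ∯_{∂V} F · n dS = 9.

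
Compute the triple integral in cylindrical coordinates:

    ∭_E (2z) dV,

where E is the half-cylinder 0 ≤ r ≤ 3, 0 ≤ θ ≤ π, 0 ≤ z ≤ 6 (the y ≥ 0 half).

In cylindrical coordinates, x = r cos(θ), y = r sin(θ), z = z, and dV = r dr dθ dz.

The integrand becomes 2z, so

    ∭_E (2z) dV = ∫_{0}^{π} ∫_{0}^{3} ∫_{0}^{6} (2z) · r dz dr dθ.

Inner (z): 36r.
Middle (r from 0 to 3): 162.
Outer (θ): 162π.

Therefore the triple integral equals 162π.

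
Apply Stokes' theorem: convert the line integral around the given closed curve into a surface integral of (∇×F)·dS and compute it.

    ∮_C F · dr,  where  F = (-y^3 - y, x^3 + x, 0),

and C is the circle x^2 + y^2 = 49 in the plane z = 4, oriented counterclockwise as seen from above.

Let S be the flat disk x^2 + y^2 ≤ 49 in the plane z = 4, with upward unit normal n̂ = ẑ. By Stokes' theorem,

    ∮_C F · dr = ∬_S (∇ × F) · n̂ dS = ∬_D (curl F)_z dA,

where D is the disk x^2 + y^2 ≤ 49.

Compute the curl of F = (-y^3 - y, x^3 + x, 0):
    (∇ × F)_x = ∂F_z/∂y - ∂F_y/∂z = 0,
    (∇ × F)_y = ∂F_x/∂z - ∂F_z/∂x = 0,
    (∇ × F)_z = ∂F_y/∂x - ∂F_x/∂y = 3x^2 + 3y^2 + 2.

On z = 4, (curl F)_z = 3x^2 + 3y^2 + 2.

Convert to polar (x = r cos θ, y = r sin θ, dA = r dr dθ); the integrand becomes 3r^2 + 2, so

    ∬_D (curl F)_z dA = ∫_0^{2π} ∫_0^{7} (3r^2 + 2) · r dr dθ.

Inner (r from 0 to 7): 7399/4.
Outer (θ from 0 to 2π): 7399π/2.

Therefore ∮_C F · dr = 7399π/2.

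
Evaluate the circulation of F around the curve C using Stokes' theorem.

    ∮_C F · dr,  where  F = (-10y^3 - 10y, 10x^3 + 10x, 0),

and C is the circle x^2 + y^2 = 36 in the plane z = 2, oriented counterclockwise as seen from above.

Let S be the flat disk x^2 + y^2 ≤ 36 in the plane z = 2, with upward unit normal n̂ = ẑ. By Stokes' theorem,

    ∮_C F · dr = ∬_S (∇ × F) · n̂ dS = ∬_D (curl F)_z dA,

where D is the disk x^2 + y^2 ≤ 36.

Compute the curl of F = (-10y^3 - 10y, 10x^3 + 10x, 0):
    (∇ × F)_x = ∂F_z/∂y - ∂F_y/∂z = 0,
    (∇ × F)_y = ∂F_x/∂z - ∂F_z/∂x = 0,
    (∇ × F)_z = ∂F_y/∂x - ∂F_x/∂y = 30x^2 + 30y^2 + 20.

On z = 2, (curl F)_z = 30x^2 + 30y^2 + 20.

Convert to polar (x = r cos θ, y = r sin θ, dA = r dr dθ); the integrand becomes 30r^2 + 20, so

    ∬_D (curl F)_z dA = ∫_0^{2π} ∫_0^{6} (30r^2 + 20) · r dr dθ.

Inner (r from 0 to 6): 10080.
Outer (θ from 0 to 2π): 20160π.

Therefore ∮_C F · dr = 20160π.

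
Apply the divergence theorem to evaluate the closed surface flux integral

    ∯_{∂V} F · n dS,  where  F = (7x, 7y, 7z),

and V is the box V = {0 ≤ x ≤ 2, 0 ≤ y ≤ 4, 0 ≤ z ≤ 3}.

By the divergence theorem,

    ∯_{∂V} F · n dS = ∭_V (∇ · F) dV.

Compute the divergence:
    ∇ · F = ∂F_x/∂x + ∂F_y/∂y + ∂F_z/∂z = 7 + 7 + 7 = 21.

V is a rectangular box, so dV = dx dy dz with 0 ≤ x ≤ 2, 0 ≤ y ≤ 4, 0 ≤ z ≤ 3.

Integrate (21) over V as an iterated integral:

    ∭_V (∇·F) dV = ∫_0^{2} ∫_0^{4} ∫_0^{3} (21) dz dy dx.

Inner (z from 0 to 3): 63.
Middle (y from 0 to 4): 252.
Outer (x from 0 to 2): 504.

Therefore ∯_{∂V} F · n dS = 504.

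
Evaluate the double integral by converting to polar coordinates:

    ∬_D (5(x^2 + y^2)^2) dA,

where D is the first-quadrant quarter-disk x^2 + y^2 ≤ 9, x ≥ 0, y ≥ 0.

The region D is 0 ≤ r ≤ 3, 0 ≤ θ ≤ π/2 in polar coordinates, where x = r cos(θ), y = r sin(θ), and dA = r dr dθ.

Under the substitution, the integrand becomes 5r^4, so

    ∬_D (5(x^2 + y^2)^2) dA = ∫_{0}^{π/2} ∫_{0}^{3} (5r^4) · r dr dθ.

Inner integral (in r): ∫_{0}^{3} (5r^4) · r dr = 1215/2.

Outer integral (in θ): ∫_{0}^{π/2} (1215/2) dθ = 1215π/4.

Therefore ∬_D (5(x^2 + y^2)^2) dA = 1215π/4.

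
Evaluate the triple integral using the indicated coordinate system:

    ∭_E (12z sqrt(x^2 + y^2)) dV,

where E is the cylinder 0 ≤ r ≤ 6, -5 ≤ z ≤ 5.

In cylindrical coordinates, x = r cos(θ), y = r sin(θ), z = z, and dV = r dr dθ dz.

The integrand becomes 12r z, so

    ∭_E (12z sqrt(x^2 + y^2)) dV = ∫_{0}^{2π} ∫_{0}^{6} ∫_{-5}^{5} (12r z) · r dz dr dθ.

Inner (z): 0.
Middle (r from 0 to 6): 0.
Outer (θ): 0.

Therefore the triple integral equals 0.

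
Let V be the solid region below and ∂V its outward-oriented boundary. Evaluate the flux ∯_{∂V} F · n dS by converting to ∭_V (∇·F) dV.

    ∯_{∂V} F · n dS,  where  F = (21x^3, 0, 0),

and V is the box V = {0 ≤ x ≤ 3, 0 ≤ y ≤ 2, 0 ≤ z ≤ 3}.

By the divergence theorem,

    ∯_{∂V} F · n dS = ∭_V (∇ · F) dV.

Compute the divergence:
    ∇ · F = ∂F_x/∂x + ∂F_y/∂y + ∂F_z/∂z = 63x^2 + 0 + 0 = 63x^2.

V is a rectangular box, so dV = dx dy dz with 0 ≤ x ≤ 3, 0 ≤ y ≤ 2, 0 ≤ z ≤ 3.

Integrate (63x^2) over V as an iterated integral:

    ∭_V (∇·F) dV = ∫_0^{3} ∫_0^{2} ∫_0^{3} (63x^2) dz dy dx.

Inner (z from 0 to 3): 189x^2.
Middle (y from 0 to 2): 378x^2.
Outer (x from 0 to 3): 3402.

Therefore ∯_{∂V} F · n dS = 3402.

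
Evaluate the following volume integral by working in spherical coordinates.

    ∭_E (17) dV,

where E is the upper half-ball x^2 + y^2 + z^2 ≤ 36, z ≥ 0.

In spherical coordinates, x = ρ sin(φ) cos(θ), y = ρ sin(φ) sin(θ), z = ρ cos(φ), and dV = ρ^2 sin(φ) dρ dφ dθ.

The integrand becomes 17, so

    ∭_E (17) dV = ∫_{0}^{2π} ∫_{0}^{π/2} ∫_{0}^{6} (17) · ρ^2 sin(φ) dρ dφ dθ.

Inner (ρ): 1224sin(φ).
Middle (φ): 1224.
Outer (θ): 2448π.

Therefore the triple integral equals 2448π.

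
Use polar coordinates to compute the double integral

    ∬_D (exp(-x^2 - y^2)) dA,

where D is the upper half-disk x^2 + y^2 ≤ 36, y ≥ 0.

The region D is 0 ≤ r ≤ 6, 0 ≤ θ ≤ π in polar coordinates, where x = r cos(θ), y = r sin(θ), and dA = r dr dθ.

Under the substitution, the integrand becomes exp(-r^2), so

    ∬_D (exp(-x^2 - y^2)) dA = ∫_{0}^{π} ∫_{0}^{6} (exp(-r^2)) · r dr dθ.

Inner integral (in r): ∫_{0}^{6} (exp(-r^2)) · r dr = -(1 - exp(36))exp(-36)/2.

Outer integral (in θ): ∫_{0}^{π} (-(1 - exp(36))exp(-36)/2) dθ = -π exp(-36)/2 + π/2.

Therefore ∬_D (exp(-x^2 - y^2)) dA = -π exp(-36)/2 + π/2.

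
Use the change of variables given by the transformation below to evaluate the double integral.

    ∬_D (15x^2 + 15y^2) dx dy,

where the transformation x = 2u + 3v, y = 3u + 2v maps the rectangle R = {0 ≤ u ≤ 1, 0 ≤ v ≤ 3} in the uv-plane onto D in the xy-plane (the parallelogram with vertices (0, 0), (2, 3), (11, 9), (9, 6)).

Compute the Jacobian determinant of (x, y) with respect to (u, v):

    ∂(x,y)/∂(u,v) = | 2  3 | = (2)(2) - (3)(3) = -5.
                   | 3  2 |

Its absolute value is |J| = 5 (the area scaling factor).

Substituting x = 2u + 3v, y = 3u + 2v into the integrand,

    15x^2 + 15y^2 → 195u^2 + 360u v + 195v^2,

so the integral becomes

    ∬_R (195u^2 + 360u v + 195v^2) · |J| du dv = ∫_0^1 ∫_0^3 (975u^2 + 1800u v + 975v^2) dv du.

Inner (v): 2925u^2 + 8100u + 8775.
Outer (u): 13800.

Therefore ∬_D (15x^2 + 15y^2) dx dy = 13800.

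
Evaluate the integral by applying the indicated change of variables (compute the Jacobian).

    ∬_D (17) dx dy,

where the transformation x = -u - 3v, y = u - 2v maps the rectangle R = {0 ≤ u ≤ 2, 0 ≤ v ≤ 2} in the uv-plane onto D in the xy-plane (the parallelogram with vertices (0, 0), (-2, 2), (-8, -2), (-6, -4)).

Compute the Jacobian determinant of (x, y) with respect to (u, v):

    ∂(x,y)/∂(u,v) = | -1  -3 | = (-1)(-2) - (-3)(1) = 5.
                   | 1  -2 |

Its absolute value is |J| = 5 (the area scaling factor).

Substituting x = -u - 3v, y = u - 2v into the integrand,

    17 → 17,

so the integral becomes

    ∬_R (17) · |J| du dv = ∫_0^2 ∫_0^2 (85) dv du.

Inner (v): 170.
Outer (u): 340.

Therefore ∬_D (17) dx dy = 340.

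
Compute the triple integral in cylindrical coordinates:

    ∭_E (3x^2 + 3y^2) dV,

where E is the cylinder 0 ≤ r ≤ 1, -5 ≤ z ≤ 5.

In cylindrical coordinates, x = r cos(θ), y = r sin(θ), z = z, and dV = r dr dθ dz.

The integrand becomes 3r^2, so

    ∭_E (3x^2 + 3y^2) dV = ∫_{0}^{2π} ∫_{0}^{1} ∫_{-5}^{5} (3r^2) · r dz dr dθ.

Inner (z): 30r^3.
Middle (r from 0 to 1): 15/2.
Outer (θ): 15π.

Therefore the triple integral equals 15π.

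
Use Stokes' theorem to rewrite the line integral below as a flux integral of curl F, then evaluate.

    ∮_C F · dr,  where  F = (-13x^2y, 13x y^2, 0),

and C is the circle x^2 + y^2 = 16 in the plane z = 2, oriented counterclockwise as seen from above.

Let S be the flat disk x^2 + y^2 ≤ 16 in the plane z = 2, with upward unit normal n̂ = ẑ. By Stokes' theorem,

    ∮_C F · dr = ∬_S (∇ × F) · n̂ dS = ∬_D (curl F)_z dA,

where D is the disk x^2 + y^2 ≤ 16.

Compute the curl of F = (-13x^2y, 13x y^2, 0):
    (∇ × F)_x = ∂F_z/∂y - ∂F_y/∂z = 0,
    (∇ × F)_y = ∂F_x/∂z - ∂F_z/∂x = 0,
    (∇ × F)_z = ∂F_y/∂x - ∂F_x/∂y = 13x^2 + 13y^2.

On z = 2, (curl F)_z = 13x^2 + 13y^2.

Convert to polar (x = r cos θ, y = r sin θ, dA = r dr dθ); the integrand becomes 13r^2, so

    ∬_D (curl F)_z dA = ∫_0^{2π} ∫_0^{4} (13r^2) · r dr dθ.

Inner (r from 0 to 4): 832.
Outer (θ from 0 to 2π): 1664π.

Therefore ∮_C F · dr = 1664π.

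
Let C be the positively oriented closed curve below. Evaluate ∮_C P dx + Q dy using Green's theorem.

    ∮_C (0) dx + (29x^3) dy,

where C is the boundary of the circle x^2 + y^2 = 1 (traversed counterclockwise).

Green's theorem converts the closed line integral into a double integral over the enclosed region D:

    ∮_C P dx + Q dy = ∬_D (∂Q/∂x - ∂P/∂y) dA.

Here P = 0, Q = 29x^3, so

    ∂Q/∂x = 87x^2,    ∂P/∂y = 0,
    ∂Q/∂x - ∂P/∂y = 87x^2.

D is the region x^2 + y^2 ≤ 1. Evaluating the double integral:

In polar coordinates (x = r cos θ, y = r sin θ, dA = r dr dθ) the integrand becomes 87r^2cos(θ)^2, so

    ∬_D (87x^2) dA = ∫_0^{2π} ∫_0^{1} (87r^2cos(θ)^2) · r dr dθ.

Inner (r from 0 to 1): 87cos(θ)^2/4.
Outer (θ from 0 to 2π): 87π/4.

Therefore ∮_C P dx + Q dy = 87π/4.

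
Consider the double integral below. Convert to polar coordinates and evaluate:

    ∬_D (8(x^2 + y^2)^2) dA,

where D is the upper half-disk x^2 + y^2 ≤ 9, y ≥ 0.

The region D is 0 ≤ r ≤ 3, 0 ≤ θ ≤ π in polar coordinates, where x = r cos(θ), y = r sin(θ), and dA = r dr dθ.

Under the substitution, the integrand becomes 8r^4, so

    ∬_D (8(x^2 + y^2)^2) dA = ∫_{0}^{π} ∫_{0}^{3} (8r^4) · r dr dθ.

Inner integral (in r): ∫_{0}^{3} (8r^4) · r dr = 972.

Outer integral (in θ): ∫_{0}^{π} (972) dθ = 972π.

Therefore ∬_D (8(x^2 + y^2)^2) dA = 972π.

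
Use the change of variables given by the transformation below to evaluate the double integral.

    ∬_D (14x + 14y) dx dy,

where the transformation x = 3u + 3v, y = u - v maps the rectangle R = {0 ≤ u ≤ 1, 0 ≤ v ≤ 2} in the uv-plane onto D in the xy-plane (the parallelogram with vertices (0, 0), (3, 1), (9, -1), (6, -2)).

Compute the Jacobian determinant of (x, y) with respect to (u, v):

    ∂(x,y)/∂(u,v) = | 3  3 | = (3)(-1) - (3)(1) = -6.
                   | 1  -1 |

Its absolute value is |J| = 6 (the area scaling factor).

Substituting x = 3u + 3v, y = u - v into the integrand,

    14x + 14y → 56u + 28v,

so the integral becomes

    ∬_R (56u + 28v) · |J| du dv = ∫_0^1 ∫_0^2 (336u + 168v) dv du.

Inner (v): 672u + 336.
Outer (u): 672.

Therefore ∬_D (14x + 14y) dx dy = 672.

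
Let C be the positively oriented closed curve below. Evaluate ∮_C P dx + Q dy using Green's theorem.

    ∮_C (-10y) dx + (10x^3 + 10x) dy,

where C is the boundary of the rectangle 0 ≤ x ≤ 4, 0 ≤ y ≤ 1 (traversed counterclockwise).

Green's theorem converts the closed line integral into a double integral over the enclosed region D:

    ∮_C P dx + Q dy = ∬_D (∂Q/∂x - ∂P/∂y) dA.

Here P = -10y, Q = 10x^3 + 10x, so

    ∂Q/∂x = 30x^2 + 10,    ∂P/∂y = -10,
    ∂Q/∂x - ∂P/∂y = 30x^2 + 20.

D is the region 0 ≤ x ≤ 4, 0 ≤ y ≤ 1. Evaluating the double integral:

    ∬_D (30x^2 + 20) dA = ∫_0^{4} ∫_0^{1} (30x^2 + 20) dy dx.

Inner (y from 0 to 1): 30x^2 + 20.
Outer (x from 0 to 4): 720.

Therefore ∮_C P dx + Q dy = 720.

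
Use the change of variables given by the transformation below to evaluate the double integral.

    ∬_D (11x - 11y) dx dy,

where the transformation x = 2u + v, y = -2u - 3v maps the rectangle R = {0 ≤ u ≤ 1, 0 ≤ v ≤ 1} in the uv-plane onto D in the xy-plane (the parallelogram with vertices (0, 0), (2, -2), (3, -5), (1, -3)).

Compute the Jacobian determinant of (x, y) with respect to (u, v):

    ∂(x,y)/∂(u,v) = | 2  1 | = (2)(-3) - (1)(-2) = -4.
                   | -2  -3 |

Its absolute value is |J| = 4 (the area scaling factor).

Substituting x = 2u + v, y = -2u - 3v into the integrand,

    11x - 11y → 44u + 44v,

so the integral becomes

    ∬_R (44u + 44v) · |J| du dv = ∫_0^1 ∫_0^1 (176u + 176v) dv du.

Inner (v): 176u + 88.
Outer (u): 176.

Therefore ∬_D (11x - 11y) dx dy = 176.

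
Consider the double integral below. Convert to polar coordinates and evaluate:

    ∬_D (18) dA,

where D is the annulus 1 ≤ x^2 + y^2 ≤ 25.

The region D is 1 ≤ r ≤ 5, 0 ≤ θ ≤ 2π in polar coordinates, where x = r cos(θ), y = r sin(θ), and dA = r dr dθ.

Under the substitution, the integrand becomes 18, so

    ∬_D (18) dA = ∫_{0}^{2π} ∫_{1}^{5} (18) · r dr dθ.

Inner integral (in r): ∫_{1}^{5} (18) · r dr = 216.

Outer integral (in θ): ∫_{0}^{2π} (216) dθ = 432π.

Therefore ∬_D (18) dA = 432π.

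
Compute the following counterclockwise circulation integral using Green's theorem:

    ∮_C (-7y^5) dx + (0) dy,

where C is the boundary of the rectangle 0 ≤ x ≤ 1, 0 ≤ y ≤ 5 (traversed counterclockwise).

Green's theorem converts the closed line integral into a double integral over the enclosed region D:

    ∮_C P dx + Q dy = ∬_D (∂Q/∂x - ∂P/∂y) dA.

Here P = -7y^5, Q = 0, so

    ∂Q/∂x = 0,    ∂P/∂y = -35y^4,
    ∂Q/∂x - ∂P/∂y = 35y^4.

D is the region 0 ≤ x ≤ 1, 0 ≤ y ≤ 5. Evaluating the double integral:

    ∬_D (35y^4) dA = ∫_0^{1} ∫_0^{5} (35y^4) dy dx.

Inner (y from 0 to 5): 21875.
Outer (x from 0 to 1): 21875.

Therefore ∮_C P dx + Q dy = 21875.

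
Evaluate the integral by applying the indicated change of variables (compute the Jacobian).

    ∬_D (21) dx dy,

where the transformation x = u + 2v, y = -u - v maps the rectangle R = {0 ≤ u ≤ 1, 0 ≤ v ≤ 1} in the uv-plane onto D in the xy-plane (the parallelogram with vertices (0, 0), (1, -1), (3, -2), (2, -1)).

Compute the Jacobian determinant of (x, y) with respect to (u, v):

    ∂(x,y)/∂(u,v) = | 1  2 | = (1)(-1) - (2)(-1) = 1.
                   | -1  -1 |

Its absolute value is |J| = 1 (the area scaling factor).

Substituting x = u + 2v, y = -u - v into the integrand,

    21 → 21,

so the integral becomes

    ∬_R (21) · |J| du dv = ∫_0^1 ∫_0^1 (21) dv du.

Inner (v): 21.
Outer (u): 21.

Therefore ∬_D (21) dx dy = 21.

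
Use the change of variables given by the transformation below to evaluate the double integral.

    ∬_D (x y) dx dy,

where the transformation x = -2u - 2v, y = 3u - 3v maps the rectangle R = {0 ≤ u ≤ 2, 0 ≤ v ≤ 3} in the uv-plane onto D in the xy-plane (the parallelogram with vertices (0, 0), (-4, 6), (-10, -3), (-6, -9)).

Compute the Jacobian determinant of (x, y) with respect to (u, v):

    ∂(x,y)/∂(u,v) = | -2  -2 | = (-2)(-3) - (-2)(3) = 12.
                   | 3  -3 |

Its absolute value is |J| = 12 (the area scaling factor).

Substituting x = -2u - 2v, y = 3u - 3v into the integrand,

    x y → -6u^2 + 6v^2,

so the integral becomes

    ∬_R (-6u^2 + 6v^2) · |J| du dv = ∫_0^2 ∫_0^3 (-72u^2 + 72v^2) dv du.

Inner (v): 648 - 216u^2.
Outer (u): 720.

Therefore ∬_D (x y) dx dy = 720.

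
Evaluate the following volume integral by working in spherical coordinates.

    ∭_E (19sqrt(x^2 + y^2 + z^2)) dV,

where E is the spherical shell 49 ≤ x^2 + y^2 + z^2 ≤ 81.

In spherical coordinates, x = ρ sin(φ) cos(θ), y = ρ sin(φ) sin(θ), z = ρ cos(φ), and dV = ρ^2 sin(φ) dρ dφ dθ.

The integrand becomes 19ρ, so

    ∭_E (19sqrt(x^2 + y^2 + z^2)) dV = ∫_{0}^{2π} ∫_{0}^{π} ∫_{7}^{9} (19ρ) · ρ^2 sin(φ) dρ dφ dθ.

Inner (ρ): 19760sin(φ).
Middle (φ): 39520.
Outer (θ): 79040π.

Therefore the triple integral equals 79040π.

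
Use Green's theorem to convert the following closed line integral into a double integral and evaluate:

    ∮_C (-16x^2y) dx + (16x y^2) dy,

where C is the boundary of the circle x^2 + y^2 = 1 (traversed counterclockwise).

Green's theorem converts the closed line integral into a double integral over the enclosed region D:

    ∮_C P dx + Q dy = ∬_D (∂Q/∂x - ∂P/∂y) dA.

Here P = -16x^2y, Q = 16x y^2, so

    ∂Q/∂x = 16y^2,    ∂P/∂y = -16x^2,
    ∂Q/∂x - ∂P/∂y = 16x^2 + 16y^2.

D is the region x^2 + y^2 ≤ 1. Evaluating the double integral:

In polar coordinates (x = r cos θ, y = r sin θ, dA = r dr dθ) the integrand becomes 16r^2, so

    ∬_D (16x^2 + 16y^2) dA = ∫_0^{2π} ∫_0^{1} (16r^2) · r dr dθ.

Inner (r from 0 to 1): 4.
Outer (θ from 0 to 2π): 8π.

Therefore ∮_C P dx + Q dy = 8π.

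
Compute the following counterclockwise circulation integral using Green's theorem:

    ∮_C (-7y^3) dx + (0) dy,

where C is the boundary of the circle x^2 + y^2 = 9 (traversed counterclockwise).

Green's theorem converts the closed line integral into a double integral over the enclosed region D:

    ∮_C P dx + Q dy = ∬_D (∂Q/∂x - ∂P/∂y) dA.

Here P = -7y^3, Q = 0, so

    ∂Q/∂x = 0,    ∂P/∂y = -21y^2,
    ∂Q/∂x - ∂P/∂y = 21y^2.

D is the region x^2 + y^2 ≤ 9. Evaluating the double integral:

In polar coordinates (x = r cos θ, y = r sin θ, dA = r dr dθ) the integrand becomes 21r^2sin(θ)^2, so

    ∬_D (21y^2) dA = ∫_0^{2π} ∫_0^{3} (21r^2sin(θ)^2) · r dr dθ.

Inner (r from 0 to 3): 1701sin(θ)^2/4.
Outer (θ from 0 to 2π): 1701π/4.

Therefore ∮_C P dx + Q dy = 1701π/4.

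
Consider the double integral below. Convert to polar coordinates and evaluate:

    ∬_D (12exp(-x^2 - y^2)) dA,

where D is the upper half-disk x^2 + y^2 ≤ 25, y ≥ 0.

The region D is 0 ≤ r ≤ 5, 0 ≤ θ ≤ π in polar coordinates, where x = r cos(θ), y = r sin(θ), and dA = r dr dθ.

Under the substitution, the integrand becomes 12exp(-r^2), so

    ∬_D (12exp(-x^2 - y^2)) dA = ∫_{0}^{π} ∫_{0}^{5} (12exp(-r^2)) · r dr dθ.

Inner integral (in r): ∫_{0}^{5} (12exp(-r^2)) · r dr = 6 - 6exp(-25).

Outer integral (in θ): ∫_{0}^{π} (6 - 6exp(-25)) dθ = -6π exp(-25) + 6π.

Therefore ∬_D (12exp(-x^2 - y^2)) dA = -6π exp(-25) + 6π.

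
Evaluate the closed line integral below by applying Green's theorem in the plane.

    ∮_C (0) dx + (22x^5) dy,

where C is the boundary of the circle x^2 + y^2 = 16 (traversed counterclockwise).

Green's theorem converts the closed line integral into a double integral over the enclosed region D:

    ∮_C P dx + Q dy = ∬_D (∂Q/∂x - ∂P/∂y) dA.

Here P = 0, Q = 22x^5, so

    ∂Q/∂x = 110x^4,    ∂P/∂y = 0,
    ∂Q/∂x - ∂P/∂y = 110x^4.

D is the region x^2 + y^2 ≤ 16. Evaluating the double integral:

In polar coordinates (x = r cos θ, y = r sin θ, dA = r dr dθ) the integrand becomes 110r^4cos(θ)^4, so

    ∬_D (110x^4) dA = ∫_0^{2π} ∫_0^{4} (110r^4cos(θ)^4) · r dr dθ.

Inner (r from 0 to 4): 225280cos(θ)^4/3.
Outer (θ from 0 to 2π): 56320π.

Therefore ∮_C P dx + Q dy = 56320π.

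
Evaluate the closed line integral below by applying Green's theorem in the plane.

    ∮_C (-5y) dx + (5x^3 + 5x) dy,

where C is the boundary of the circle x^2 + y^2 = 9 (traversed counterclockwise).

Green's theorem converts the closed line integral into a double integral over the enclosed region D:

    ∮_C P dx + Q dy = ∬_D (∂Q/∂x - ∂P/∂y) dA.

Here P = -5y, Q = 5x^3 + 5x, so

    ∂Q/∂x = 15x^2 + 5,    ∂P/∂y = -5,
    ∂Q/∂x - ∂P/∂y = 15x^2 + 10.

D is the region x^2 + y^2 ≤ 9. Evaluating the double integral:

In polar coordinates (x = r cos θ, y = r sin θ, dA = r dr dθ) the integrand becomes 15r^2cos(θ)^2 + 10, so

    ∬_D (15x^2 + 10) dA = ∫_0^{2π} ∫_0^{3} (15r^2cos(θ)^2 + 10) · r dr dθ.

Inner (r from 0 to 3): 1215cos(θ)^2/4 + 45.
Outer (θ from 0 to 2π): 1575π/4.

Therefore ∮_C P dx + Q dy = 1575π/4.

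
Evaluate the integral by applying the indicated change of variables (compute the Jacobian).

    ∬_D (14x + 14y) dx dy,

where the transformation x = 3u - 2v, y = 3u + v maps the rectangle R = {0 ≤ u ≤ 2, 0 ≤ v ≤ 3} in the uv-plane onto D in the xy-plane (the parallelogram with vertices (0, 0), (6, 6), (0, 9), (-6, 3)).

Compute the Jacobian determinant of (x, y) with respect to (u, v):

    ∂(x,y)/∂(u,v) = | 3  -2 | = (3)(1) - (-2)(3) = 9.
                   | 3  1 |

Its absolute value is |J| = 9 (the area scaling factor).

Substituting x = 3u - 2v, y = 3u + v into the integrand,

    14x + 14y → 84u - 14v,

so the integral becomes

    ∬_R (84u - 14v) · |J| du dv = ∫_0^2 ∫_0^3 (756u - 126v) dv du.

Inner (v): 2268u - 567.
Outer (u): 3402.

Therefore ∬_D (14x + 14y) dx dy = 3402.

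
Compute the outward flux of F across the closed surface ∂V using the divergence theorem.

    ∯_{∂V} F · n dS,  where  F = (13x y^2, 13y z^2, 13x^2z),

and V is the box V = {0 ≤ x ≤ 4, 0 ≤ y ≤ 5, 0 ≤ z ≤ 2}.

By the divergence theorem,

    ∯_{∂V} F · n dS = ∭_V (∇ · F) dV.

Compute the divergence:
    ∇ · F = ∂F_x/∂x + ∂F_y/∂y + ∂F_z/∂z = 13y^2 + 13z^2 + 13x^2 = 13x^2 + 13y^2 + 13z^2.

V is a rectangular box, so dV = dx dy dz with 0 ≤ x ≤ 4, 0 ≤ y ≤ 5, 0 ≤ z ≤ 2.

Integrate (13x^2 + 13y^2 + 13z^2) over V as an iterated integral:

    ∭_V (∇·F) dV = ∫_0^{4} ∫_0^{5} ∫_0^{2} (13x^2 + 13y^2 + 13z^2) dz dy dx.

Inner (z from 0 to 2): 26x^2 + 26y^2 + 104/3.
Middle (y from 0 to 5): 130x^2 + 3770/3.
Outer (x from 0 to 4): 7800.

Therefore ∯_{∂V} F · n dS = 7800.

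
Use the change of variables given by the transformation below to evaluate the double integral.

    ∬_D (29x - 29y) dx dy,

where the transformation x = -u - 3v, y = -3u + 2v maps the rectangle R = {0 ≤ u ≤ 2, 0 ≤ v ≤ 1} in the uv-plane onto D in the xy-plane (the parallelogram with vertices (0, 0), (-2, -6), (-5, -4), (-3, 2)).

Compute the Jacobian determinant of (x, y) with respect to (u, v):

    ∂(x,y)/∂(u,v) = | -1  -3 | = (-1)(2) - (-3)(-3) = -11.
                   | -3  2 |

Its absolute value is |J| = 11 (the area scaling factor).

Substituting x = -u - 3v, y = -3u + 2v into the integrand,

    29x - 29y → 58u - 145v,

so the integral becomes

    ∬_R (58u - 145v) · |J| du dv = ∫_0^2 ∫_0^1 (638u - 1595v) dv du.

Inner (v): 638u - 1595/2.
Outer (u): -319.

Therefore ∬_D (29x - 29y) dx dy = -319.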